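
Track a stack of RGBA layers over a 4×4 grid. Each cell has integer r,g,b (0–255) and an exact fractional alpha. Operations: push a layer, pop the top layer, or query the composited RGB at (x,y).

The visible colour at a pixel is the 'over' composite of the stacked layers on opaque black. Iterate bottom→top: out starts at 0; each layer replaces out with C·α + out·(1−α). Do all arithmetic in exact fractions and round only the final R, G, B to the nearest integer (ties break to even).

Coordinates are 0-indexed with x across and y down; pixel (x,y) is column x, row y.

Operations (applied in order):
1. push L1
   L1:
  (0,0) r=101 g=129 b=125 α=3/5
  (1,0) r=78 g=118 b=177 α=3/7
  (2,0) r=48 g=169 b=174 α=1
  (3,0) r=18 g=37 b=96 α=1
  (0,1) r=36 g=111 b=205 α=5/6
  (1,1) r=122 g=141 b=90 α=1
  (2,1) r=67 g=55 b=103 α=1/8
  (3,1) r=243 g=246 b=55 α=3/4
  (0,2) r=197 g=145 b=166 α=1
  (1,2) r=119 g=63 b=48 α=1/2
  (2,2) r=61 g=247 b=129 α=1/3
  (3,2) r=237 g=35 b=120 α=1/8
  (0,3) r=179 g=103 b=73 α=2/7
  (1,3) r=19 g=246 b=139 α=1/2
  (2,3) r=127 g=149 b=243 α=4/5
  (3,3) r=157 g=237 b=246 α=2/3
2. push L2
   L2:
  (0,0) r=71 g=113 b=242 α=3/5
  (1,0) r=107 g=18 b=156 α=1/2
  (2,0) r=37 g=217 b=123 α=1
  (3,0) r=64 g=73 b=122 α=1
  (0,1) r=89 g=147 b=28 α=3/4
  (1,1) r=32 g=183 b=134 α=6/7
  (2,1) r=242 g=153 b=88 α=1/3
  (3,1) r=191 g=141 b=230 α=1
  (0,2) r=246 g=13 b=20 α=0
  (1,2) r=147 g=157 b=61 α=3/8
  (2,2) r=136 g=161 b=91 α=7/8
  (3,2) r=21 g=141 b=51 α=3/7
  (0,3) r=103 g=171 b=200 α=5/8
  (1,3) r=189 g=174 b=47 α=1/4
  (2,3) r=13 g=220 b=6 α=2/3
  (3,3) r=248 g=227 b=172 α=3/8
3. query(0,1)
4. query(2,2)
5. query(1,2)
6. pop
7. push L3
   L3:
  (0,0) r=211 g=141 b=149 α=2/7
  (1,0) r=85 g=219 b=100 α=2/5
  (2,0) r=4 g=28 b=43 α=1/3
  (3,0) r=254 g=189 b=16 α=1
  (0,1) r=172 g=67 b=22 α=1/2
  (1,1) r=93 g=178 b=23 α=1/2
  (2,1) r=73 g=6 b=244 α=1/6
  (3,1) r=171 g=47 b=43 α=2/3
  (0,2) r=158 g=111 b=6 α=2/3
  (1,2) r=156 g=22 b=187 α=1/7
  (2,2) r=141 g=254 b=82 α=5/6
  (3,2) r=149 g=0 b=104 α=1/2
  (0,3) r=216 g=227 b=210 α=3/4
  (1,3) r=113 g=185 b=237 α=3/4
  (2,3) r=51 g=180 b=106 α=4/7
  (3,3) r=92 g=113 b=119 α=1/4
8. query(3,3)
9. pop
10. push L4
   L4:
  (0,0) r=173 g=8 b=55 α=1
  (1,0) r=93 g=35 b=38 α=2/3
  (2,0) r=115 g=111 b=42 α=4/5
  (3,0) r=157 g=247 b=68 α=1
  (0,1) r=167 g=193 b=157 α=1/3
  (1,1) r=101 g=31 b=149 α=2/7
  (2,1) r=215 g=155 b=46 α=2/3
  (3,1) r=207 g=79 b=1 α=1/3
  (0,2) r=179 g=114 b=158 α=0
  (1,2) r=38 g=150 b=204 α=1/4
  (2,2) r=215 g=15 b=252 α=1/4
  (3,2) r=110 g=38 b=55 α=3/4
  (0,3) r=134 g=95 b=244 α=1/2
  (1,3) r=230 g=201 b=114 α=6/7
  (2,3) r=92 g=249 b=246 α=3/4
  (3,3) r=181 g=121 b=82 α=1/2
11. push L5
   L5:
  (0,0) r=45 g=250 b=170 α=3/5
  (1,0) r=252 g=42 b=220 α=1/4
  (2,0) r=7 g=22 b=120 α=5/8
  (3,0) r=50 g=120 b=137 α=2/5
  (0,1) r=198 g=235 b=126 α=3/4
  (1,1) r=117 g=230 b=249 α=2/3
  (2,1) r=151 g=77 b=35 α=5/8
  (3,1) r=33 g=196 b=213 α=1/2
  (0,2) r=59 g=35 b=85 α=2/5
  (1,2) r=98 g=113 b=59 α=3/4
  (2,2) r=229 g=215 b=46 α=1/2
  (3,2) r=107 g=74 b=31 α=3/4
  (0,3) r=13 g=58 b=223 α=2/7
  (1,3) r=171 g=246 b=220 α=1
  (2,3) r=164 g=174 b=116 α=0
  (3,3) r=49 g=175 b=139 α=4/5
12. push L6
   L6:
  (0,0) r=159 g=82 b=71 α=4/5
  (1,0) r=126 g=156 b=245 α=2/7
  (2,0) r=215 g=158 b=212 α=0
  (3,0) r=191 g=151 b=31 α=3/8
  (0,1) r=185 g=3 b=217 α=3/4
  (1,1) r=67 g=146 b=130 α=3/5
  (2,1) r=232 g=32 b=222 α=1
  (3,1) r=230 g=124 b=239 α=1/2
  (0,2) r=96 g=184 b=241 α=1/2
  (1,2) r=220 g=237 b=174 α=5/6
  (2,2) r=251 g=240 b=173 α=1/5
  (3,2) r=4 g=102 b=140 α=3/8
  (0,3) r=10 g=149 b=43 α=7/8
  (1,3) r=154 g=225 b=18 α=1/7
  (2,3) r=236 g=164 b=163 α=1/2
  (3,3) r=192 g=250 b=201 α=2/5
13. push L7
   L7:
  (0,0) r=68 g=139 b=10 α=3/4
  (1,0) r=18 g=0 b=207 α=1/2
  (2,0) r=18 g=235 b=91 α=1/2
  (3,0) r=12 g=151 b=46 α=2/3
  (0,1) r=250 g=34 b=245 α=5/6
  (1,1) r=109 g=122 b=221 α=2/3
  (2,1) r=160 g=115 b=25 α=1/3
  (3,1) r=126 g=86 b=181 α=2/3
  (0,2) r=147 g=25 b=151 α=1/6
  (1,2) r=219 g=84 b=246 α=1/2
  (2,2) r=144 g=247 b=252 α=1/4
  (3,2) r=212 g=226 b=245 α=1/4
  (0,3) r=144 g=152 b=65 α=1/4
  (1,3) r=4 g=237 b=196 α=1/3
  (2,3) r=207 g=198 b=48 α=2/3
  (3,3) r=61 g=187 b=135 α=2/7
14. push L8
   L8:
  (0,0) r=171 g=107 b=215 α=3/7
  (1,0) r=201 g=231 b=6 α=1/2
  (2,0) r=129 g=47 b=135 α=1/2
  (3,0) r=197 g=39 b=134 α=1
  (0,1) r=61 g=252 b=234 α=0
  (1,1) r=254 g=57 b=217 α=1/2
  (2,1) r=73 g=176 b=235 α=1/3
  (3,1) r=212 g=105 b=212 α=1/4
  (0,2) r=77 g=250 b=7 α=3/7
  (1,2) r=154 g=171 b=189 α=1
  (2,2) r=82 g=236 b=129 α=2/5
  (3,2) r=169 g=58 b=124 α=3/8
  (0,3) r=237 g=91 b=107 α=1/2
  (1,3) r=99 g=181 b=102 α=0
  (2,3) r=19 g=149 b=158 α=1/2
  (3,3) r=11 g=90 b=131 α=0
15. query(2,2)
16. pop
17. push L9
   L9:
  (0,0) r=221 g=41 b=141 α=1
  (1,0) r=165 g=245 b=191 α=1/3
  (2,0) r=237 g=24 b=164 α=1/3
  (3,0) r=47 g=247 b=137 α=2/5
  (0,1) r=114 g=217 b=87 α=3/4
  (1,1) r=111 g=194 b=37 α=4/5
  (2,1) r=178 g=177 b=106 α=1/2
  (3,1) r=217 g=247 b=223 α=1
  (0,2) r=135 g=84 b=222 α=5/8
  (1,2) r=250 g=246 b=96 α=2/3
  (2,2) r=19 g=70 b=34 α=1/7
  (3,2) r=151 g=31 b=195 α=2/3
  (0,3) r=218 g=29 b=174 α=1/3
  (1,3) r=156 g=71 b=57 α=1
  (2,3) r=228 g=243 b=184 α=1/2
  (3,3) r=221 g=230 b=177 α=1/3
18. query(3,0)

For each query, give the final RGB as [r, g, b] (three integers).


query (0,1) [L1,L2] — begin 0,0,0
+L1 (α=5/6) → [30, 185/2, 1025/6]
+L2 (α=3/4) → [297/4, 1067/8, 1529/24]
= [74, 133, 64]

query (2,2) [L1,L2] — begin 0,0,0
L1 α=1/3: [61/3, 247/3, 43]
L2 α=7/8: [2917/24, 907/6, 85]
→ [122, 151, 85]

(1,2) stack=L1,L2; from [0,0,0]:
after L1 α=1/2: [119/2, 63/2, 24]
after L2 α=3/8: [1477/16, 1257/16, 303/8]
→ [92, 79, 38]

query (3,3) [L1,L3] — begin 0,0,0
after L1 α=2/3: [314/3, 158, 164]
after L3 α=1/4: [203/2, 587/4, 611/4]
rounded: [102, 147, 153]

at x=2,y=2 over L1,L4,L5,L6,L7,L8:
after L1 α=1/3: [61/3, 247/3, 43]
after L4 α=1/4: [69, 131/2, 381/4]
after L5 α=1/2: [149, 561/4, 565/8]
after L6 α=1/5: [847/5, 801/5, 911/10]
after L7 α=1/4: [3261/20, 1819/10, 5253/40]
after L8 α=2/5: [13063/100, 10177/50, 26079/200]
= [131, 204, 130]

(3,0) stack=L1,L4,L5,L6,L7,L9; from [0,0,0]:
+L1 (α=1) → [18, 37, 96]
+L4 (α=1) → [157, 247, 68]
+L5 (α=2/5) → [571/5, 981/5, 478/5]
+L6 (α=3/8) → [143, 717/4, 571/8]
+L7 (α=2/3) → [167/3, 1925/12, 1307/24]
+L9 (α=2/5) → [261/5, 3901/20, 3499/40]
rounded: [52, 195, 87]


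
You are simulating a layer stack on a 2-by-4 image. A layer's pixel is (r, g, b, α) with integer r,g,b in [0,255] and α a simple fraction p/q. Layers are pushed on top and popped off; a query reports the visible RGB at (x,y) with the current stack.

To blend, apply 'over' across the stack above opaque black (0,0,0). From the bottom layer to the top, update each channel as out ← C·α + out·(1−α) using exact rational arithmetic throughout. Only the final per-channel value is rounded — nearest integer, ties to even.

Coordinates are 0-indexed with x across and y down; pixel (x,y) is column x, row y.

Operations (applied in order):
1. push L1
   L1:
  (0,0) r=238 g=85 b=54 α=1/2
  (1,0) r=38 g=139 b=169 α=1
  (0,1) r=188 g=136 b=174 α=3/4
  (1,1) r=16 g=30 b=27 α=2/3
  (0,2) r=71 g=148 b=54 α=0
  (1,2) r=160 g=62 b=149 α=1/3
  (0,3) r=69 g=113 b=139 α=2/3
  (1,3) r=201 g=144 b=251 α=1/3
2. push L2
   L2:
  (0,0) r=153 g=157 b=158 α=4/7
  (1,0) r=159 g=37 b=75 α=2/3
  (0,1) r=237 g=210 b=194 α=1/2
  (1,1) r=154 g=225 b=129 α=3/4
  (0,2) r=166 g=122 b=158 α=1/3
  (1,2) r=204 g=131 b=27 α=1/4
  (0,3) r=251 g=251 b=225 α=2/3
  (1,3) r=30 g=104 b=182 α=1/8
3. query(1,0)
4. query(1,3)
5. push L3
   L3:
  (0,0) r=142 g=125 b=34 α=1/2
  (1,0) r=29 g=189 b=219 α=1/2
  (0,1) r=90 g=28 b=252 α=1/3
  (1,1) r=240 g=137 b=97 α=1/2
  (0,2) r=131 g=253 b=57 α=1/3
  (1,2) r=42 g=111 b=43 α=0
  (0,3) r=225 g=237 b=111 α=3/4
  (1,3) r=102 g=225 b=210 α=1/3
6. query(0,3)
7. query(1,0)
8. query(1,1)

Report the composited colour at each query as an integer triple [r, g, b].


at x=1,y=0 over L1,L2:
after L1 α=1: [38, 139, 169]
after L2 α=2/3: [356/3, 71, 319/3]
→ [119, 71, 106]

query (1,3) [L1,L2] — begin 0,0,0
+L1 (α=1/3) → [67, 48, 251/3]
+L2 (α=1/8) → [499/8, 55, 2303/24]
→ [62, 55, 96]

at x=0,y=3 over L1,L2,L3:
+L1 (α=2/3) → [46, 226/3, 278/3]
+L2 (α=2/3) → [548/3, 1732/9, 1628/9]
+L3 (α=3/4) → [2573/12, 8131/36, 4625/36]
rounded: [214, 226, 128]

(1,0) stack=L1,L2,L3; from [0,0,0]:
L1 α=1: [38, 139, 169]
L2 α=2/3: [356/3, 71, 319/3]
L3 α=1/2: [443/6, 130, 488/3]
→ [74, 130, 163]

query (1,1) [L1,L2,L3] — begin 0,0,0
after L1 α=2/3: [32/3, 20, 18]
after L2 α=3/4: [709/6, 695/4, 405/4]
after L3 α=1/2: [2149/12, 1243/8, 793/8]
→ [179, 155, 99]


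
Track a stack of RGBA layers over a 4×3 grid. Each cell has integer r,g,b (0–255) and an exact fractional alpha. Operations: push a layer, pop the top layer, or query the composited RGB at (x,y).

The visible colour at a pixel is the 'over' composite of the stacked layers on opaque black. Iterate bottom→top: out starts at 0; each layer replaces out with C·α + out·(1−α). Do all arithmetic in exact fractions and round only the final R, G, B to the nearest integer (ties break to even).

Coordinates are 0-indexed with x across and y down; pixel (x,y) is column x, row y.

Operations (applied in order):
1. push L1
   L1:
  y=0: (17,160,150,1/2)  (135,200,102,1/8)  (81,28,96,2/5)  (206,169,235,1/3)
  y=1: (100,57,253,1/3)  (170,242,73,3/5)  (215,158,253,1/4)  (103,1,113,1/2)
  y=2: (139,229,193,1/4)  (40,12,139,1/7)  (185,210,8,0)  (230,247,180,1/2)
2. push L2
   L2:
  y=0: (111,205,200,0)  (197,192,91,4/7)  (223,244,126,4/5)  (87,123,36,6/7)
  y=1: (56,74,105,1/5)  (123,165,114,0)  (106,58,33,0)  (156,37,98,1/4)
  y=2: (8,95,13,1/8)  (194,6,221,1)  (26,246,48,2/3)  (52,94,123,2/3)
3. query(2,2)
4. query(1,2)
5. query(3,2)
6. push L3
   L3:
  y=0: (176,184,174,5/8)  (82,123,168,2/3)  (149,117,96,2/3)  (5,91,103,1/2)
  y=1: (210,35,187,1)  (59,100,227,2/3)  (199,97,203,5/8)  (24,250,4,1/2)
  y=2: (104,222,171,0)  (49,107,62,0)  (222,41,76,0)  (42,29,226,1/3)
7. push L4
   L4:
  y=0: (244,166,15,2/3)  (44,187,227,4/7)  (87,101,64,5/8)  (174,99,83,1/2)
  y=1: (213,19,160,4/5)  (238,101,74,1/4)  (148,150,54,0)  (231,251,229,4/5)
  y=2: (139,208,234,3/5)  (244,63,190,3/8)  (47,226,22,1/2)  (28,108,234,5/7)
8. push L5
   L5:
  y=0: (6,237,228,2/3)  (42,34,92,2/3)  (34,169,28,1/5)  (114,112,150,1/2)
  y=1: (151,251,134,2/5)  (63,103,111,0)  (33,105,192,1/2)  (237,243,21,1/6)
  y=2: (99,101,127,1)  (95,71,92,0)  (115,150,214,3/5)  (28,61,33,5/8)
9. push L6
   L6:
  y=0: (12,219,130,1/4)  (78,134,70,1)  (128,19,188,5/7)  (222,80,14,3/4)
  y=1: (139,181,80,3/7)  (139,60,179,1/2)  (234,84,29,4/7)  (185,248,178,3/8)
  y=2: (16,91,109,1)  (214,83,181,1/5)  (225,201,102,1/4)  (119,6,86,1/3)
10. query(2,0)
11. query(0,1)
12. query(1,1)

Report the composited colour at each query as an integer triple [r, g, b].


query (2,2) [L1,L2] — begin 0,0,0
L1 α=0: [0, 0, 0]
L2 α=2/3: [52/3, 164, 32]
rounded: [17, 164, 32]

(1,2) stack=L1,L2; from [0,0,0]:
after L1 α=1/7: [40/7, 12/7, 139/7]
after L2 α=1: [194, 6, 221]
→ [194, 6, 221]

(3,2) stack=L1,L2; from [0,0,0]:
L1 α=1/2: [115, 247/2, 90]
L2 α=2/3: [73, 623/6, 112]
→ [73, 104, 112]

(2,0) stack=L1,L2,L3,L4,L5,L6; from [0,0,0]:
after L1 α=2/5: [162/5, 56/5, 192/5]
after L2 α=4/5: [4622/25, 4936/25, 2712/25]
after L3 α=2/3: [4024/25, 10786/75, 2504/25]
after L4 α=5/8: [22947/200, 23411/200, 1939/25]
after L5 α=1/5: [24647/250, 31861/250, 8456/125]
after L6 α=5/7: [104647/875, 6248/125, 134412/875]
rounded: [120, 50, 154]

query (0,1) [L1,L2,L3,L4,L5,L6] — begin 0,0,0
+L1 (α=1/3) → [100/3, 19, 253/3]
+L2 (α=1/5) → [568/15, 30, 1327/15]
+L3 (α=1) → [210, 35, 187]
+L4 (α=4/5) → [1062/5, 111/5, 827/5]
+L5 (α=2/5) → [4696/25, 2843/25, 3821/25]
+L6 (α=3/7) → [29209/175, 24947/175, 21284/175]
rounded: [167, 143, 122]

(1,1) stack=L1,L2,L3,L4,L5,L6; from [0,0,0]:
+L1 (α=3/5) → [102, 726/5, 219/5]
+L2 (α=0) → [102, 726/5, 219/5]
+L3 (α=2/3) → [220/3, 1726/15, 2489/15]
+L4 (α=1/4) → [229/2, 2231/20, 2859/20]
+L5 (α=0) → [229/2, 2231/20, 2859/20]
+L6 (α=1/2) → [507/4, 3431/40, 6439/40]
→ [127, 86, 161]


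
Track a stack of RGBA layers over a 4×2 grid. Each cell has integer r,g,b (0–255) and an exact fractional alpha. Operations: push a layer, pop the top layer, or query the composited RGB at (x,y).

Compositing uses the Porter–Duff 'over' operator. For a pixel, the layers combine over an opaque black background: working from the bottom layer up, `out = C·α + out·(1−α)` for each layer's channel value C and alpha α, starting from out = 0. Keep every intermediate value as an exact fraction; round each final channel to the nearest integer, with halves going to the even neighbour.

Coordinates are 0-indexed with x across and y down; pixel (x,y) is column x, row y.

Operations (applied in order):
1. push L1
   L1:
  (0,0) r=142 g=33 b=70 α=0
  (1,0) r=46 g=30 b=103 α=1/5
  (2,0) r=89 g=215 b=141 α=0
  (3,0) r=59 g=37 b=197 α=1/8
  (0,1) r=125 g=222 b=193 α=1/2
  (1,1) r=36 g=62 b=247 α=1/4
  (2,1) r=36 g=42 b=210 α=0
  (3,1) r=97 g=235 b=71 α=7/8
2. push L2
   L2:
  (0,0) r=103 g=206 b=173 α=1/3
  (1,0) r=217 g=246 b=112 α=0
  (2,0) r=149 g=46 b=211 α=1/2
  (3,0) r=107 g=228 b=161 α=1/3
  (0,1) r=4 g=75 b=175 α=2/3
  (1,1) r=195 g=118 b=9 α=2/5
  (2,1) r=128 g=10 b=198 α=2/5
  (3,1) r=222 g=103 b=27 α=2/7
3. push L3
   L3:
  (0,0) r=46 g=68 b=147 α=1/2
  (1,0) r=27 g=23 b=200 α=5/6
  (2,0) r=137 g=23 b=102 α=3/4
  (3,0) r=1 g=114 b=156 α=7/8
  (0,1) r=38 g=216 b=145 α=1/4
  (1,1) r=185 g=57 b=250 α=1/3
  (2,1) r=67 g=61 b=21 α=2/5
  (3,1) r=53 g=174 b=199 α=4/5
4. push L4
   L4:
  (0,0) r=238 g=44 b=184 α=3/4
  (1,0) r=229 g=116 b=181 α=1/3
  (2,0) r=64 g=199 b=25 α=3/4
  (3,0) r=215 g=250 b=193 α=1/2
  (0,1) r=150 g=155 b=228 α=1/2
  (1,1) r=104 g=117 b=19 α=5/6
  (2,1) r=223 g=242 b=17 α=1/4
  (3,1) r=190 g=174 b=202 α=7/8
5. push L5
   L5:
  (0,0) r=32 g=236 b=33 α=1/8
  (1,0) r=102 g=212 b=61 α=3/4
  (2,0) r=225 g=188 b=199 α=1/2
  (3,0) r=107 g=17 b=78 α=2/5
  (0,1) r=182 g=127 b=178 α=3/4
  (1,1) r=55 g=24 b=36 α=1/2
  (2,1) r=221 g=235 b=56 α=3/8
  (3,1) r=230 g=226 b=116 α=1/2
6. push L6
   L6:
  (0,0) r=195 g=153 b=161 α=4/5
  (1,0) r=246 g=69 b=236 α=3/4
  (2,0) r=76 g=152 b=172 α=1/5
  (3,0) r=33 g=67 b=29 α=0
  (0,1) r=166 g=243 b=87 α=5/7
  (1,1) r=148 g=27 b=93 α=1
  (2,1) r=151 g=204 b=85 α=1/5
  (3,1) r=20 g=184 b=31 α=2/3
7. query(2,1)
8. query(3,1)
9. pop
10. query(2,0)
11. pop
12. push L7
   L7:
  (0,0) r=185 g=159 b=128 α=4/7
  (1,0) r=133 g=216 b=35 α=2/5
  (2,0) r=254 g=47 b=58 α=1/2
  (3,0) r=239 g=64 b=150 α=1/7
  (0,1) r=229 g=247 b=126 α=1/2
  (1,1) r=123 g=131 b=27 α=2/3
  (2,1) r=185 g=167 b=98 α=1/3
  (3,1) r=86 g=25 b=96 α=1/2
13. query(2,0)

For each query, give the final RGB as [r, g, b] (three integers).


at x=2,y=1 over L1,L2,L3,L4,L5,L6:
L1 α=0: [0, 0, 0]
L2 α=2/5: [256/5, 4, 396/5]
L3 α=2/5: [1438/25, 134/5, 1398/25]
L4 α=1/4: [9889/100, 403/5, 4619/100]
L5 α=3/8: [23149/160, 277/2, 7979/160]
L6 α=1/5: [29189/200, 758/5, 11379/200]
= [146, 152, 57]

(3,1) stack=L1,L2,L3,L4,L5,L6; from [0,0,0]:
L1 α=7/8: [679/8, 1645/8, 497/8]
L2 α=2/7: [6947/56, 9873/56, 2917/56]
L3 α=4/5: [18819/280, 48849/280, 47493/280]
L4 α=7/8: [391219/2240, 389889/2240, 443413/2240]
L5 α=1/2: [906419/4480, 896129/4480, 703253/4480]
L6 α=2/3: [361873/4480, 2544769/13440, 981013/13440]
= [81, 189, 73]

at x=2,y=0 over L1,L2,L3,L4,L5:
after L1 α=0: [0, 0, 0]
after L2 α=1/2: [149/2, 23, 211/2]
after L3 α=3/4: [971/8, 23, 823/8]
after L4 α=3/4: [2507/32, 155, 1423/32]
after L5 α=1/2: [9707/64, 343/2, 7791/64]
rounded: [152, 172, 122]

query (2,0) [L1,L2,L3,L4,L7] — begin 0,0,0
after L1 α=0: [0, 0, 0]
after L2 α=1/2: [149/2, 23, 211/2]
after L3 α=3/4: [971/8, 23, 823/8]
after L4 α=3/4: [2507/32, 155, 1423/32]
after L7 α=1/2: [10635/64, 101, 3279/64]
rounded: [166, 101, 51]


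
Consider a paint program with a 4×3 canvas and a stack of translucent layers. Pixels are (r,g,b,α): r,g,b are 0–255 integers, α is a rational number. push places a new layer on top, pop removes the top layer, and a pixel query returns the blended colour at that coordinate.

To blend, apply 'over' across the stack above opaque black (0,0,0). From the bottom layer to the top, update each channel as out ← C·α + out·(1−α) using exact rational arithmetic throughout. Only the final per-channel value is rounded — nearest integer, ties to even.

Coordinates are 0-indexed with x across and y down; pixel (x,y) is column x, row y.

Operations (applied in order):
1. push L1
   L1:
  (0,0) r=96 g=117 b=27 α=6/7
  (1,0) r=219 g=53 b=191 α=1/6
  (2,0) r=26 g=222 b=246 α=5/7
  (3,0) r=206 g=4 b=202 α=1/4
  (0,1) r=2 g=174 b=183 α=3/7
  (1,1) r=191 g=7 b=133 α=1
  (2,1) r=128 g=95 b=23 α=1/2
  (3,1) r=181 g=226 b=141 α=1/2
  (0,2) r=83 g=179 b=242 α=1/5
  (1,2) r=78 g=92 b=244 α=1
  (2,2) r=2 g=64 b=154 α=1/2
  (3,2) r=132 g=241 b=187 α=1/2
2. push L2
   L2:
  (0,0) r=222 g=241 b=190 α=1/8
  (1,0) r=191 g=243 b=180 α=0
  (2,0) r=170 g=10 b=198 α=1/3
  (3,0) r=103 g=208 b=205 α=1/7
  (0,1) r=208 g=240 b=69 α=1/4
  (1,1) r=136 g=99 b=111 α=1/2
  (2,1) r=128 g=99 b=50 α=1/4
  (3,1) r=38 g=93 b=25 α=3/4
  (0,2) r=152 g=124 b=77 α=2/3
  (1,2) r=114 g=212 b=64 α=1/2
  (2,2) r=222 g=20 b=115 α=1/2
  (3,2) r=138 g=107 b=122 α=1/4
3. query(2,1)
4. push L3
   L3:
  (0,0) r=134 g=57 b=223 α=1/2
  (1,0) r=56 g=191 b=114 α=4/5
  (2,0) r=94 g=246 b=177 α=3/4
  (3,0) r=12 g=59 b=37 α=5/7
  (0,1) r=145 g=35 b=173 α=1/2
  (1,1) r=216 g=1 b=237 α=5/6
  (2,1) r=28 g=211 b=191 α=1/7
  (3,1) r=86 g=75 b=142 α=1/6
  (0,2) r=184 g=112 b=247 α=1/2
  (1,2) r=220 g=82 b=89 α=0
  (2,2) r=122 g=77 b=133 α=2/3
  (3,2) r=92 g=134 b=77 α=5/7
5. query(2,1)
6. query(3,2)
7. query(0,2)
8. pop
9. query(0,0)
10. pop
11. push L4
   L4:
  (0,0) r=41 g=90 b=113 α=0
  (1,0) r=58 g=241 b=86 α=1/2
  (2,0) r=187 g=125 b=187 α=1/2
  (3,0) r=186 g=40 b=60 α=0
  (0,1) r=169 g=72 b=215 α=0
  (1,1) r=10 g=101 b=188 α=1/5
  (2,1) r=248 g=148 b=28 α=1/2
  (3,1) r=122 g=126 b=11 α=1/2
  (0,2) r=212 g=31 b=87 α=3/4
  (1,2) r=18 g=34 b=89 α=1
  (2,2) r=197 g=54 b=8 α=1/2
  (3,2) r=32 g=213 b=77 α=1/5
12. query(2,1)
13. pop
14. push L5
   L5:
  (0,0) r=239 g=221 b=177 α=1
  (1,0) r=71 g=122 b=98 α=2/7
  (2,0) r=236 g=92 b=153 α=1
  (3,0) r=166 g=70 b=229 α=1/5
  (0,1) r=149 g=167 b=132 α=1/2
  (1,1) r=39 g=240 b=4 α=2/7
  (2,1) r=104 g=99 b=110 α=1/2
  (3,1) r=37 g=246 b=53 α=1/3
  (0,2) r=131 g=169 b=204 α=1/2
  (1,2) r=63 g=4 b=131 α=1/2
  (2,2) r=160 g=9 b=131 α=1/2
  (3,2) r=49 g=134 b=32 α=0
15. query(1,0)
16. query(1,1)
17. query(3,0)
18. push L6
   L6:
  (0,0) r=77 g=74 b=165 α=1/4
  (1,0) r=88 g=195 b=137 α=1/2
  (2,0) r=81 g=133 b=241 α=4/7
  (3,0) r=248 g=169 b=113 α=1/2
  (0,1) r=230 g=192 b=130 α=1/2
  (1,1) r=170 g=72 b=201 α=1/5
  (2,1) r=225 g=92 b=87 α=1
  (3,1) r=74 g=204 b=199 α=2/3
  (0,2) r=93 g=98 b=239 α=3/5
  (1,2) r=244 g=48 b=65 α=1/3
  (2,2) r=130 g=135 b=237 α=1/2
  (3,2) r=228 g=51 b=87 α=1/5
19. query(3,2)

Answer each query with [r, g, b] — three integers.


at x=2,y=1 over L1,L2:
L1 α=1/2: [64, 95/2, 23/2]
L2 α=1/4: [80, 483/8, 169/8]
rounded: [80, 60, 21]

query (2,1) [L1,L2,L3] — begin 0,0,0
after L1 α=1/2: [64, 95/2, 23/2]
after L2 α=1/4: [80, 483/8, 169/8]
after L3 α=1/7: [508/7, 2293/28, 1271/28]
→ [73, 82, 45]

at x=3,y=2 over L1,L2,L3:
after L1 α=1/2: [66, 241/2, 187/2]
after L2 α=1/4: [84, 937/8, 805/8]
after L3 α=5/7: [628/7, 3617/28, 335/4]
= [90, 129, 84]

at x=0,y=2 over L1,L2,L3:
after L1 α=1/5: [83/5, 179/5, 242/5]
after L2 α=2/3: [1603/15, 473/5, 1012/15]
after L3 α=1/2: [4363/30, 1033/10, 4717/30]
→ [145, 103, 157]

query (0,0) [L1,L2] — begin 0,0,0
+L1 (α=6/7) → [576/7, 702/7, 162/7]
+L2 (α=1/8) → [399/4, 943/8, 44]
rounded: [100, 118, 44]

(2,1) stack=L1,L4; from [0,0,0]:
L1 α=1/2: [64, 95/2, 23/2]
L4 α=1/2: [156, 391/4, 79/4]
rounded: [156, 98, 20]

query (1,0) [L1,L5] — begin 0,0,0
L1 α=1/6: [73/2, 53/6, 191/6]
L5 α=2/7: [649/14, 247/6, 2131/42]
→ [46, 41, 51]

at x=1,y=1 over L1,L5:
after L1 α=1: [191, 7, 133]
after L5 α=2/7: [1033/7, 515/7, 673/7]
= [148, 74, 96]

(3,0) stack=L1,L5; from [0,0,0]:
L1 α=1/4: [103/2, 1, 101/2]
L5 α=1/5: [372/5, 74/5, 431/5]
= [74, 15, 86]

(3,2) stack=L1,L5,L6; from [0,0,0]:
after L1 α=1/2: [66, 241/2, 187/2]
after L5 α=0: [66, 241/2, 187/2]
after L6 α=1/5: [492/5, 533/5, 461/5]
rounded: [98, 107, 92]


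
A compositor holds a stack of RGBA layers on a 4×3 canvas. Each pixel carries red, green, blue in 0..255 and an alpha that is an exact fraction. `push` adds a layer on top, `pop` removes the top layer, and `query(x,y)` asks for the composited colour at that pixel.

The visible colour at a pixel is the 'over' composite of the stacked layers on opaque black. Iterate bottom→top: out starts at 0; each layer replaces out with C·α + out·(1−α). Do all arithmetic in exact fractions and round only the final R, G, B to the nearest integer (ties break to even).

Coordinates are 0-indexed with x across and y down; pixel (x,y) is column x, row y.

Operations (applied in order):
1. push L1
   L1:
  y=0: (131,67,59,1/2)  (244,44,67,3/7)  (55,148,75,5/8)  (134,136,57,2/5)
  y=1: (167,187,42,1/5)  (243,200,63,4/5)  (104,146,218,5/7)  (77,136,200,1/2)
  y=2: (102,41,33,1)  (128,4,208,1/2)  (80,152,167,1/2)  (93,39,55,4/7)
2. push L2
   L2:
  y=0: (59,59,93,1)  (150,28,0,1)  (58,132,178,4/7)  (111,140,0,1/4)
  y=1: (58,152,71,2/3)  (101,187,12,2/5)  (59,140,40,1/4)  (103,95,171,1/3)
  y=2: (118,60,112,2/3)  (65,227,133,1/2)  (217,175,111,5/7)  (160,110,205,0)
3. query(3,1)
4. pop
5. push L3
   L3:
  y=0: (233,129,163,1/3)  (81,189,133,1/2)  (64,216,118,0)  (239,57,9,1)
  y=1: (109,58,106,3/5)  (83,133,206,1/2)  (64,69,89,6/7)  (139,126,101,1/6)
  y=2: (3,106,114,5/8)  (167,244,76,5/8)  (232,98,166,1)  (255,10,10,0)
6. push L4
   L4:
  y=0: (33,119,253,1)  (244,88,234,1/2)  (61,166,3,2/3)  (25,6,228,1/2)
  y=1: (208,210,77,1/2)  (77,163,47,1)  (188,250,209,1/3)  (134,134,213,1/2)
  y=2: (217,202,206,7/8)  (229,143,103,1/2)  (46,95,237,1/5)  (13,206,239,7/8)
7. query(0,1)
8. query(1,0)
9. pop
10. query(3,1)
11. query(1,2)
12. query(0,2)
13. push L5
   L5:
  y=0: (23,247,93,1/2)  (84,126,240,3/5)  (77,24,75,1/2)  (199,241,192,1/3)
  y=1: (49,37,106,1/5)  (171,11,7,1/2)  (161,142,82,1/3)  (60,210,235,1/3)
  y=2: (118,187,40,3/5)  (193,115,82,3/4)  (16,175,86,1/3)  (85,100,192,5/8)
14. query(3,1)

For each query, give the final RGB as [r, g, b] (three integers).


(3,1) stack=L1,L2; from [0,0,0]:
+L1 (α=1/2) → [77/2, 68, 100]
+L2 (α=1/3) → [60, 77, 371/3]
→ [60, 77, 124]

at x=0,y=1 over L1,L3,L4:
+L1 (α=1/5) → [167/5, 187/5, 42/5]
+L3 (α=3/5) → [1969/25, 1244/25, 1674/25]
+L4 (α=1/2) → [7169/50, 3247/25, 3599/50]
rounded: [143, 130, 72]

(1,0) stack=L1,L3,L4; from [0,0,0]:
+L1 (α=3/7) → [732/7, 132/7, 201/7]
+L3 (α=1/2) → [1299/14, 1455/14, 566/7]
+L4 (α=1/2) → [4715/28, 2687/28, 1102/7]
rounded: [168, 96, 157]

(3,1) stack=L1,L3; from [0,0,0]:
L1 α=1/2: [77/2, 68, 100]
L3 α=1/6: [221/4, 233/3, 601/6]
→ [55, 78, 100]

(1,2) stack=L1,L3; from [0,0,0]:
+L1 (α=1/2) → [64, 2, 104]
+L3 (α=5/8) → [1027/8, 613/4, 173/2]
= [128, 153, 86]

at x=0,y=2 over L1,L3:
L1 α=1: [102, 41, 33]
L3 α=5/8: [321/8, 653/8, 669/8]
→ [40, 82, 84]

query (3,1) [L1,L3,L5] — begin 0,0,0
after L1 α=1/2: [77/2, 68, 100]
after L3 α=1/6: [221/4, 233/3, 601/6]
after L5 α=1/3: [341/6, 1096/9, 1306/9]
→ [57, 122, 145]


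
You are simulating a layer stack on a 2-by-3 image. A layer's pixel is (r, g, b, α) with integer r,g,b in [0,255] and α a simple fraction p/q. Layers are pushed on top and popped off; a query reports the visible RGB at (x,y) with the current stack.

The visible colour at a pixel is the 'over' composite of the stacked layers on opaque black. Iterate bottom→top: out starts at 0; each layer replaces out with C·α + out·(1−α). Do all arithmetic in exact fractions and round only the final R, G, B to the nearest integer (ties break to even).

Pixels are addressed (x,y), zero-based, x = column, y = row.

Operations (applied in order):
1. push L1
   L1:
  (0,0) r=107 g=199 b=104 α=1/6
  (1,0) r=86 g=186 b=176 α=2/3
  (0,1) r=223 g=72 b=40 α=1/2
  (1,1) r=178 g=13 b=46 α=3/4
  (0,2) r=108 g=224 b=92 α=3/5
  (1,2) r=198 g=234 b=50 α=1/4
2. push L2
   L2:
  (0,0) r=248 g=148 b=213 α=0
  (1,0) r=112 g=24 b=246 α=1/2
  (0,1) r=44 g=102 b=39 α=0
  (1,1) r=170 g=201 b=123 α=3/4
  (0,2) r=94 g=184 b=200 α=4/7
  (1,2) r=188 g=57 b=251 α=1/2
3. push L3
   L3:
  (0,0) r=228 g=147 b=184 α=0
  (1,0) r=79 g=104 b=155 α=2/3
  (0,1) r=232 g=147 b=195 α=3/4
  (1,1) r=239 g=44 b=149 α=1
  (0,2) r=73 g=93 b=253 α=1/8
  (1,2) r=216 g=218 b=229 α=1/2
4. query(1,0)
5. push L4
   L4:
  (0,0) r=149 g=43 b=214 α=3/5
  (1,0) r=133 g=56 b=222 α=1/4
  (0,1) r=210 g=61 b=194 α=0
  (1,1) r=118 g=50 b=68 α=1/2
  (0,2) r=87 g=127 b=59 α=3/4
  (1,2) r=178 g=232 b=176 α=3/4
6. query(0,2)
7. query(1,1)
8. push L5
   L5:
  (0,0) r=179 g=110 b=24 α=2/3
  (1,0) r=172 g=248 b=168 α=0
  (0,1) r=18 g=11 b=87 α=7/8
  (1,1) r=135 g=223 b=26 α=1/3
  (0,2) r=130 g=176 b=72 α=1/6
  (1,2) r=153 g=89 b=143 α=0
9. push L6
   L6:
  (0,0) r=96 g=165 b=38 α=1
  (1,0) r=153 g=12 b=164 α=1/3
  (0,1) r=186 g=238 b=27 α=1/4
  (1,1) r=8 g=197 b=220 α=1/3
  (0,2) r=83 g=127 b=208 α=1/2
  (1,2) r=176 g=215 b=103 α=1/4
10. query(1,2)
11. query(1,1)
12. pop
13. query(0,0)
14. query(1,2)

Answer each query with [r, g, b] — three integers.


(1,0) stack=L1,L2,L3; from [0,0,0]:
+L1 (α=2/3) → [172/3, 124, 352/3]
+L2 (α=1/2) → [254/3, 74, 545/3]
+L3 (α=2/3) → [728/9, 94, 1475/9]
= [81, 94, 164]

query (0,2) [L1,L2,L3,L4] — begin 0,0,0
+L1 (α=3/5) → [324/5, 672/5, 276/5]
+L2 (α=4/7) → [2852/35, 5696/35, 4828/35]
+L3 (α=1/8) → [3217/40, 6161/40, 6093/40]
+L4 (α=3/4) → [13657/160, 21401/160, 13173/160]
= [85, 134, 82]

query (1,1) [L1,L2,L3,L4] — begin 0,0,0
after L1 α=3/4: [267/2, 39/4, 69/2]
after L2 α=3/4: [1287/8, 2451/16, 807/8]
after L3 α=1: [239, 44, 149]
after L4 α=1/2: [357/2, 47, 217/2]
rounded: [178, 47, 108]

(1,2) stack=L1,L2,L3,L4,L5,L6; from [0,0,0]:
+L1 (α=1/4) → [99/2, 117/2, 25/2]
+L2 (α=1/2) → [475/4, 231/4, 527/4]
+L3 (α=1/2) → [1339/8, 1103/8, 1443/8]
+L4 (α=3/4) → [5611/32, 6671/32, 5667/32]
+L5 (α=0) → [5611/32, 6671/32, 5667/32]
+L6 (α=1/4) → [22465/128, 26893/128, 20297/128]
= [176, 210, 159]

query (1,1) [L1,L2,L3,L4,L5,L6] — begin 0,0,0
+L1 (α=3/4) → [267/2, 39/4, 69/2]
+L2 (α=3/4) → [1287/8, 2451/16, 807/8]
+L3 (α=1) → [239, 44, 149]
+L4 (α=1/2) → [357/2, 47, 217/2]
+L5 (α=1/3) → [164, 317/3, 81]
+L6 (α=1/3) → [112, 1225/9, 382/3]
rounded: [112, 136, 127]

query (0,0) [L1,L2,L3,L4,L5] — begin 0,0,0
+L1 (α=1/6) → [107/6, 199/6, 52/3]
+L2 (α=0) → [107/6, 199/6, 52/3]
+L3 (α=0) → [107/6, 199/6, 52/3]
+L4 (α=3/5) → [1448/15, 586/15, 406/3]
+L5 (α=2/3) → [6818/45, 3886/45, 550/9]
→ [152, 86, 61]

query (1,2) [L1,L2,L3,L4,L5] — begin 0,0,0
+L1 (α=1/4) → [99/2, 117/2, 25/2]
+L2 (α=1/2) → [475/4, 231/4, 527/4]
+L3 (α=1/2) → [1339/8, 1103/8, 1443/8]
+L4 (α=3/4) → [5611/32, 6671/32, 5667/32]
+L5 (α=0) → [5611/32, 6671/32, 5667/32]
= [175, 208, 177]


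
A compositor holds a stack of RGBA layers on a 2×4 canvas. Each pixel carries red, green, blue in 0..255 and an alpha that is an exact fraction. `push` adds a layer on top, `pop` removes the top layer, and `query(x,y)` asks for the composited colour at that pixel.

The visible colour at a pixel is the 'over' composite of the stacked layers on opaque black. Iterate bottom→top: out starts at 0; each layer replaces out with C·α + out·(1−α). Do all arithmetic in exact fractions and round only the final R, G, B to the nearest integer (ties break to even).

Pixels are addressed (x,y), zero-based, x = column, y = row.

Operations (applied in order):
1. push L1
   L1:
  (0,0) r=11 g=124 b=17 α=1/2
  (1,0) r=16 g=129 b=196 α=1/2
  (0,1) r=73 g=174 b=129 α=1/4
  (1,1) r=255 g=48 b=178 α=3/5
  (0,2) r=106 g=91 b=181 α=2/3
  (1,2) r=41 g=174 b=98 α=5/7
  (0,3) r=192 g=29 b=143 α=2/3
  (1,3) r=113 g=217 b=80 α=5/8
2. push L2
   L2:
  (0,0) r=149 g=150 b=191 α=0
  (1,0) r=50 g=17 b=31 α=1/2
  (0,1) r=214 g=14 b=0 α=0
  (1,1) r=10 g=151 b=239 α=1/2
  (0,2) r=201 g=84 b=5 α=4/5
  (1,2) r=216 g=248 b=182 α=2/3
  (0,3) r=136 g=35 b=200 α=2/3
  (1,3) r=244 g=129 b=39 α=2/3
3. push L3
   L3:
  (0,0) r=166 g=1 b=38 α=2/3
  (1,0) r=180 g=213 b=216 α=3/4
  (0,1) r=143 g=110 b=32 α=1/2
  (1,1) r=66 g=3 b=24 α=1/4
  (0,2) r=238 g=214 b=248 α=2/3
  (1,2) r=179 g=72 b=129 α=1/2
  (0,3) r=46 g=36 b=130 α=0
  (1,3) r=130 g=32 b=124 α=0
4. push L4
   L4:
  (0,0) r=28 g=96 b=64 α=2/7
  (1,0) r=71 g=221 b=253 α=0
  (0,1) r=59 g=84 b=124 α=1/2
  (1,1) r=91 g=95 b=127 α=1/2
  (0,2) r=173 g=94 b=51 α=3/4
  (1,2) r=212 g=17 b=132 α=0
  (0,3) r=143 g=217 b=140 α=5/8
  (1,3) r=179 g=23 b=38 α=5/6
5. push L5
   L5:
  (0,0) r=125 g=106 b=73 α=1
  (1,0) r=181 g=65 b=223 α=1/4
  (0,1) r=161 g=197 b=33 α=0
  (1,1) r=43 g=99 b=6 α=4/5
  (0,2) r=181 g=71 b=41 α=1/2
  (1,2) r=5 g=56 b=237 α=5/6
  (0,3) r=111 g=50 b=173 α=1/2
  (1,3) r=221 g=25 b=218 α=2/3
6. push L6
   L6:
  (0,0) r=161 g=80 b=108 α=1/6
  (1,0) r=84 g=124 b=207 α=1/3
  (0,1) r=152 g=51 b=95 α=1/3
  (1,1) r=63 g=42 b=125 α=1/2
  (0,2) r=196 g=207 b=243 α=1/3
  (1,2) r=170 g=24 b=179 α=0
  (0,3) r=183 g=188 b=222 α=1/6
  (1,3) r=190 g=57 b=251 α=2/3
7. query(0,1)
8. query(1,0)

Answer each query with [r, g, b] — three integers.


(0,1) stack=L1,L2,L3,L4,L5,L6; from [0,0,0]:
L1 α=1/4: [73/4, 87/2, 129/4]
L2 α=0: [73/4, 87/2, 129/4]
L3 α=1/2: [645/8, 307/4, 257/8]
L4 α=1/2: [1117/16, 643/8, 1249/16]
L5 α=0: [1117/16, 643/8, 1249/16]
L6 α=1/3: [2333/24, 847/12, 2009/24]
= [97, 71, 84]

(1,0) stack=L1,L2,L3,L4,L5,L6; from [0,0,0]:
L1 α=1/2: [8, 129/2, 98]
L2 α=1/2: [29, 163/4, 129/2]
L3 α=3/4: [569/4, 2719/16, 1425/8]
L4 α=0: [569/4, 2719/16, 1425/8]
L5 α=1/4: [2431/16, 9197/64, 6059/32]
L6 α=1/3: [3103/24, 13165/96, 9371/48]
rounded: [129, 137, 195]


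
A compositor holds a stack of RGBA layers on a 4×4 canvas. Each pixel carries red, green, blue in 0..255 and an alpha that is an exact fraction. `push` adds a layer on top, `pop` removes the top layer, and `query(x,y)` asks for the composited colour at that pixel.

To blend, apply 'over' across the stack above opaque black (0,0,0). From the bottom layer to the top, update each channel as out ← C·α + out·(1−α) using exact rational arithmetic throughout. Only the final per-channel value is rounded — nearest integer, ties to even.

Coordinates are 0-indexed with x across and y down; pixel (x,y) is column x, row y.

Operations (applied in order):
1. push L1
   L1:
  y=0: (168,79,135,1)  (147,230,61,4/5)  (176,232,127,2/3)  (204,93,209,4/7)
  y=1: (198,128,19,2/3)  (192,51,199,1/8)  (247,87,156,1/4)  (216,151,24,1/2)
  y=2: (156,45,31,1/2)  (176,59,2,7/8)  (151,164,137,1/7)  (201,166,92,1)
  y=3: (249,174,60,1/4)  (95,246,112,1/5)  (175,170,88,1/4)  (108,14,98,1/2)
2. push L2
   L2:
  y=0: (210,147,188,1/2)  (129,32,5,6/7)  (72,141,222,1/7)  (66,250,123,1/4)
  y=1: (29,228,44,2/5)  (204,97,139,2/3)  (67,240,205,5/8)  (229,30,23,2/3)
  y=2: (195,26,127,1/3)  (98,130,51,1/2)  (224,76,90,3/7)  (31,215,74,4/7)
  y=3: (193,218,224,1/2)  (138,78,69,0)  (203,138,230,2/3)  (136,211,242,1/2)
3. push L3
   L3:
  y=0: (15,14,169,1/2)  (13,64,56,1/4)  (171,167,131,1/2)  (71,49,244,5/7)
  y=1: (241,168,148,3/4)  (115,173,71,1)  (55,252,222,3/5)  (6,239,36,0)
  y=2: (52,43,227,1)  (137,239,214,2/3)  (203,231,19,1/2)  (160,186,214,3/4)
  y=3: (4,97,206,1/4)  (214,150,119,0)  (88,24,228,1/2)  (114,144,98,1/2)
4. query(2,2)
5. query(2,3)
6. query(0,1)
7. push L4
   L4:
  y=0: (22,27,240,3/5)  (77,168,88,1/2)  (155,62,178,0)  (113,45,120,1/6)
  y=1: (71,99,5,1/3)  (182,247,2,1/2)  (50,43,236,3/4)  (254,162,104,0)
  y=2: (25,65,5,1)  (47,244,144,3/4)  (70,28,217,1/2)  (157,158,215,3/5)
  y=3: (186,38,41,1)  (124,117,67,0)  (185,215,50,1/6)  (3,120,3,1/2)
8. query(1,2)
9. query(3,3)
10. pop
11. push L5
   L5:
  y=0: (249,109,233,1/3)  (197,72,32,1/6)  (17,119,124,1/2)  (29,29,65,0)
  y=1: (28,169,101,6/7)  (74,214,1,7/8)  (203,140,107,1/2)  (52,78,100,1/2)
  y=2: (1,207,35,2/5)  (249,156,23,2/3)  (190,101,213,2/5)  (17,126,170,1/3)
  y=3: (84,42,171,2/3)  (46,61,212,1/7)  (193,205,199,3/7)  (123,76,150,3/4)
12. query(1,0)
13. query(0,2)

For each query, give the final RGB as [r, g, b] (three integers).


query (2,2) [L1,L2,L3] — begin 0,0,0
+L1 (α=1/7) → [151/7, 164/7, 137/7]
+L2 (α=3/7) → [5308/49, 2252/49, 2438/49]
+L3 (α=1/2) → [15255/98, 13571/98, 3369/98]
rounded: [156, 138, 34]

query (2,3) [L1,L2,L3] — begin 0,0,0
after L1 α=1/4: [175/4, 85/2, 22]
after L2 α=2/3: [1799/12, 637/6, 482/3]
after L3 α=1/2: [2855/24, 781/12, 583/3]
= [119, 65, 194]

query (0,1) [L1,L2,L3] — begin 0,0,0
after L1 α=2/3: [132, 256/3, 38/3]
after L2 α=2/5: [454/5, 712/5, 126/5]
after L3 α=3/4: [4069/20, 808/5, 1173/10]
rounded: [203, 162, 117]

at x=1,y=2 over L1,L2,L3,L4:
L1 α=7/8: [154, 413/8, 7/4]
L2 α=1/2: [126, 1453/16, 211/8]
L3 α=2/3: [400/3, 9101/48, 3635/24]
L4 α=3/4: [823/12, 44237/192, 14003/96]
= [69, 230, 146]

at x=3,y=3 over L1,L2,L3,L4:
after L1 α=1/2: [54, 7, 49]
after L2 α=1/2: [95, 109, 291/2]
after L3 α=1/2: [209/2, 253/2, 487/4]
after L4 α=1/2: [215/4, 493/4, 499/8]
→ [54, 123, 62]

(1,0) stack=L1,L2,L3,L5; from [0,0,0]:
after L1 α=4/5: [588/5, 184, 244/5]
after L2 α=6/7: [4458/35, 376/7, 394/35]
after L3 α=1/4: [13829/140, 394/7, 1571/70]
after L5 α=1/6: [19345/168, 1237/21, 673/28]
→ [115, 59, 24]

query (0,2) [L1,L2,L3,L5] — begin 0,0,0
+L1 (α=1/2) → [78, 45/2, 31/2]
+L2 (α=1/3) → [117, 71/3, 158/3]
+L3 (α=1) → [52, 43, 227]
+L5 (α=2/5) → [158/5, 543/5, 751/5]
rounded: [32, 109, 150]


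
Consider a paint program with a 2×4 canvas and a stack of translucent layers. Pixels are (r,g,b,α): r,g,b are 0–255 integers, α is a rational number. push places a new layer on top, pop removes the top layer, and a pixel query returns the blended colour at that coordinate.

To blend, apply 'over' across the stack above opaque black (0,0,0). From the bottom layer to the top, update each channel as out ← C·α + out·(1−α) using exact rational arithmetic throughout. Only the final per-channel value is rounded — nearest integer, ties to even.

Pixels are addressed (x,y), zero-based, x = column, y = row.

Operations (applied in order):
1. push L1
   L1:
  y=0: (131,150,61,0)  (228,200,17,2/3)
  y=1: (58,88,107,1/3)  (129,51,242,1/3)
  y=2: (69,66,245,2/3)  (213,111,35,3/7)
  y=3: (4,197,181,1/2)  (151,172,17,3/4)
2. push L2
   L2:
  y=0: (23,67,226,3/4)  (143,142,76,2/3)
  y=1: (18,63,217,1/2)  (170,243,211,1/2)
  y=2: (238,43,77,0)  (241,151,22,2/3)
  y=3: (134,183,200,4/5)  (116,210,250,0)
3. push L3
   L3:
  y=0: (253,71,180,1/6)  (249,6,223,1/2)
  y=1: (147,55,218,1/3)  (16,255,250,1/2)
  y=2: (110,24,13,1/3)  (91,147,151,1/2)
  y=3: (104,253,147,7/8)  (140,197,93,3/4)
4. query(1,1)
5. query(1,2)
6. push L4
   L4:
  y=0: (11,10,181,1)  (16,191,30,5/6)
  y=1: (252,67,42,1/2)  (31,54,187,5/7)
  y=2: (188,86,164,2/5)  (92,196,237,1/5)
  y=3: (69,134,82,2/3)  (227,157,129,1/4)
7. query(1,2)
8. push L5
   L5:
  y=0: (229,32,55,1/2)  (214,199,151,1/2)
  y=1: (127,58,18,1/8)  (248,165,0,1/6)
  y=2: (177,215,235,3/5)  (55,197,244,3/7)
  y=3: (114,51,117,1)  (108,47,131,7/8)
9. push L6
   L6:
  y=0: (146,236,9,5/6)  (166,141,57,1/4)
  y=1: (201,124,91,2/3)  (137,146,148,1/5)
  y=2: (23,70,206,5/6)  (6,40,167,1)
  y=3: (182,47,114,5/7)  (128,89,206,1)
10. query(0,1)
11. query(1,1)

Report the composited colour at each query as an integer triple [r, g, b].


query (1,1) [L1,L2,L3] — begin 0,0,0
L1 α=1/3: [43, 17, 242/3]
L2 α=1/2: [213/2, 130, 875/6]
L3 α=1/2: [245/4, 385/2, 2375/12]
rounded: [61, 192, 198]

query (1,2) [L1,L2,L3] — begin 0,0,0
L1 α=3/7: [639/7, 333/7, 15]
L2 α=2/3: [4013/21, 2447/21, 59/3]
L3 α=1/2: [2962/21, 2767/21, 256/3]
= [141, 132, 85]

(1,2) stack=L1,L2,L3,L4; from [0,0,0]:
after L1 α=3/7: [639/7, 333/7, 15]
after L2 α=2/3: [4013/21, 2447/21, 59/3]
after L3 α=1/2: [2962/21, 2767/21, 256/3]
after L4 α=1/5: [2756/21, 15184/105, 347/3]
rounded: [131, 145, 116]

query (0,1) [L1,L2,L3,L4,L5,L6] — begin 0,0,0
after L1 α=1/3: [58/3, 88/3, 107/3]
after L2 α=1/2: [56/3, 277/6, 379/3]
after L3 α=1/3: [553/9, 442/9, 1412/9]
after L4 α=1/2: [2821/18, 1045/18, 895/9]
after L5 α=1/8: [22033/144, 8359/144, 6427/72]
after L6 α=2/3: [79921/432, 44071/432, 19531/216]
= [185, 102, 90]

(1,1) stack=L1,L2,L3,L4,L5,L6; from [0,0,0]:
L1 α=1/3: [43, 17, 242/3]
L2 α=1/2: [213/2, 130, 875/6]
L3 α=1/2: [245/4, 385/2, 2375/12]
L4 α=5/7: [555/14, 655/7, 7985/42]
L5 α=1/6: [6247/84, 2215/21, 39925/252]
L6 α=1/5: [9124/105, 11926/105, 49249/315]
rounded: [87, 114, 156]


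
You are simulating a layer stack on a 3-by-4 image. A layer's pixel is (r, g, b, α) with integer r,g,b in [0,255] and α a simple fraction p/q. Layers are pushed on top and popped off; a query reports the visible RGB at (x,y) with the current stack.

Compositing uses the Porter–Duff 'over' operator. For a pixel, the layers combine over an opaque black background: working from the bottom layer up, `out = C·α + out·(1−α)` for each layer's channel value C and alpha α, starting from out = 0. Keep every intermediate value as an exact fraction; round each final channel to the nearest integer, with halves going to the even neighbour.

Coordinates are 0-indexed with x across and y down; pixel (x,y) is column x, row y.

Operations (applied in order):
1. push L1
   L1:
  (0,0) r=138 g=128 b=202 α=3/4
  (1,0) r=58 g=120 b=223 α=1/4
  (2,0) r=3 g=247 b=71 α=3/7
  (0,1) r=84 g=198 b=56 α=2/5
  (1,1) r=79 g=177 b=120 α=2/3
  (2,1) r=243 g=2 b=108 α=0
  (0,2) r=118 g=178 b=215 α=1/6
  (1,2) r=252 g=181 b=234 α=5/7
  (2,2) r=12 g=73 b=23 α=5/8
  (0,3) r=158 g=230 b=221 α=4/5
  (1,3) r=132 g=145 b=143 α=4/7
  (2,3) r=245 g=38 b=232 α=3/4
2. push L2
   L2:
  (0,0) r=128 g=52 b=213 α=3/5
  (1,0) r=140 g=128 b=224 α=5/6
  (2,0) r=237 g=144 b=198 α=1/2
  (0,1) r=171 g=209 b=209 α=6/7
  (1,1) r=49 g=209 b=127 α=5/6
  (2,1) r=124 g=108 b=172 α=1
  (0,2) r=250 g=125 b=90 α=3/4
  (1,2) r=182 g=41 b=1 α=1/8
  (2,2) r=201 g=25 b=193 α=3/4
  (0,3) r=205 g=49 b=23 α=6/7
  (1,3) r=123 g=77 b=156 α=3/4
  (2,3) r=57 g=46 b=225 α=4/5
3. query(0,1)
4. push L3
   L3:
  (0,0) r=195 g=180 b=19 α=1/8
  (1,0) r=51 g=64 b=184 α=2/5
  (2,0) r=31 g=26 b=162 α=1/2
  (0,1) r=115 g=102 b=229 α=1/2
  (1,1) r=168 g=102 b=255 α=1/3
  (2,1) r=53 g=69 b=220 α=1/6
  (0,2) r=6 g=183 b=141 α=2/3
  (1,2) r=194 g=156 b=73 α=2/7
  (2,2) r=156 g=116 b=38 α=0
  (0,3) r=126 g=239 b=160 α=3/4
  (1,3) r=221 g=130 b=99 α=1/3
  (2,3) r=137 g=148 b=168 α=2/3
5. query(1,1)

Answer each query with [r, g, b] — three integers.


at x=0,y=1 over L1,L2:
after L1 α=2/5: [168/5, 396/5, 112/5]
after L2 α=6/7: [5298/35, 6666/35, 6382/35]
→ [151, 190, 182]

(1,1) stack=L1,L2,L3; from [0,0,0]:
L1 α=2/3: [158/3, 118, 80]
L2 α=5/6: [893/18, 1163/6, 715/6]
L3 α=1/3: [2405/27, 1469/9, 1480/9]
= [89, 163, 164]


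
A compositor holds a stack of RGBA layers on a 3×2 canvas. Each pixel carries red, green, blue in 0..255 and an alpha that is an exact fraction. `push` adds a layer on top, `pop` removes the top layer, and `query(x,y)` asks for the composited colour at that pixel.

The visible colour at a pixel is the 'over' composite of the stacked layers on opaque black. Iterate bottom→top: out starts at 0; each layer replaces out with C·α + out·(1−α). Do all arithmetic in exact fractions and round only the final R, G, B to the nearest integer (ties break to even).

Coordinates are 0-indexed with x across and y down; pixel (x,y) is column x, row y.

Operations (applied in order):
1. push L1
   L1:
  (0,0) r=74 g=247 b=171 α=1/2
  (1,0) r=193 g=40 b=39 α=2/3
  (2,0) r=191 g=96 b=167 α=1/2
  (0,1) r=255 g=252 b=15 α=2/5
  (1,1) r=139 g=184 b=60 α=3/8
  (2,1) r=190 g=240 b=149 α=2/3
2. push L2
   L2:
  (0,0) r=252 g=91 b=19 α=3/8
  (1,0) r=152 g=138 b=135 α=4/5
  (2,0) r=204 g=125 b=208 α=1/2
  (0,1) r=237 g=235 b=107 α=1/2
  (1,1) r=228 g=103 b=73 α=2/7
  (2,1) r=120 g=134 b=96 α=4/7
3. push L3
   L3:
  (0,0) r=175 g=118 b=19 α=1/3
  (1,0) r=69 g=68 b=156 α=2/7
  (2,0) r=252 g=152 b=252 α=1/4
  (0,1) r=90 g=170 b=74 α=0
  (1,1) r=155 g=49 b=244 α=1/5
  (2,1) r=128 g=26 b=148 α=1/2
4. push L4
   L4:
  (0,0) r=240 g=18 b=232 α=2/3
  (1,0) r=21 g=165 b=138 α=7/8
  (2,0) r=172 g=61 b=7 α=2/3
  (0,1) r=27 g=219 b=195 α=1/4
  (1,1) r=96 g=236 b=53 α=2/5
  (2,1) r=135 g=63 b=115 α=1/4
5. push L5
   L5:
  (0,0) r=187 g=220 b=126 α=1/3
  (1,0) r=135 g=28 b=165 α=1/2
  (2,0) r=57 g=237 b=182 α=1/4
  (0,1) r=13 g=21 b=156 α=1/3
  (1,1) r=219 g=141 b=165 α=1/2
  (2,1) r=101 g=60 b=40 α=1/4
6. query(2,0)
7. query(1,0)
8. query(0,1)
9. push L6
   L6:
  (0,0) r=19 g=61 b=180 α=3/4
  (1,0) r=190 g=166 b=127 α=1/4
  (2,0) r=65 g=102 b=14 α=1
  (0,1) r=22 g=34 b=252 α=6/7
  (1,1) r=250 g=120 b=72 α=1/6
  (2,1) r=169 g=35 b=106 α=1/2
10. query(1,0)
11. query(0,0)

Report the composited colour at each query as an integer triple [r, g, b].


(2,0) stack=L1,L2,L3,L4,L5; from [0,0,0]:
L1 α=1/2: [191/2, 48, 167/2]
L2 α=1/2: [599/4, 173/2, 583/4]
L3 α=1/4: [2805/16, 823/8, 2757/16]
L4 α=2/3: [8309/48, 1799/24, 2981/48]
L5 α=1/4: [9221/64, 3695/32, 5893/64]
→ [144, 115, 92]

(1,0) stack=L1,L2,L3,L4,L5; from [0,0,0]:
after L1 α=2/3: [386/3, 80/3, 26]
after L2 α=4/5: [442/3, 1736/15, 566/5]
after L3 α=2/7: [2624/21, 2144/21, 878/7]
after L4 α=7/8: [5711/168, 26399/168, 955/7]
after L5 α=1/2: [28391/336, 31103/336, 1055/7]
rounded: [84, 93, 151]

(0,1) stack=L1,L2,L3,L4,L5; from [0,0,0]:
after L1 α=2/5: [102, 504/5, 6]
after L2 α=1/2: [339/2, 1679/10, 113/2]
after L3 α=0: [339/2, 1679/10, 113/2]
after L4 α=1/4: [1071/8, 7227/40, 729/8]
after L5 α=1/3: [1123/12, 2549/20, 451/4]
rounded: [94, 127, 113]

query (1,0) [L1,L2,L3,L4,L5,L6] — begin 0,0,0
+L1 (α=2/3) → [386/3, 80/3, 26]
+L2 (α=4/5) → [442/3, 1736/15, 566/5]
+L3 (α=2/7) → [2624/21, 2144/21, 878/7]
+L4 (α=7/8) → [5711/168, 26399/168, 955/7]
+L5 (α=1/2) → [28391/336, 31103/336, 1055/7]
+L6 (α=1/4) → [49671/448, 49695/448, 2027/14]
rounded: [111, 111, 145]

(0,0) stack=L1,L2,L3,L4,L5,L6; from [0,0,0]:
+L1 (α=1/2) → [37, 247/2, 171/2]
+L2 (α=3/8) → [941/8, 1781/16, 969/16]
+L3 (α=1/3) → [547/4, 2725/24, 1121/24]
+L4 (α=2/3) → [2467/12, 3589/72, 12257/72]
+L5 (α=1/3) → [3589/18, 11509/108, 16793/108]
+L6 (α=3/4) → [4615/72, 31273/432, 75113/432]
rounded: [64, 72, 174]
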